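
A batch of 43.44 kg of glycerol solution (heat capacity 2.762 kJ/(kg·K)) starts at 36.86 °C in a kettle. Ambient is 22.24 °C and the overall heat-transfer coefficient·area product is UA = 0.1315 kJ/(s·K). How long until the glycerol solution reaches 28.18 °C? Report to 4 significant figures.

Energy balance: M c_p dT/dt = −UA(T − T_amb).
τ = M c_p/UA = 912.405 s; T_ss = T_amb = 22.2400 °C.
T(t) = T_ss + (T₀ − T_ss)e^(−t/τ); set T = 28.18:
t = −τ ln[(T − T_ss)/(T₀ − T_ss)] = −912.405 · ln(0.406293) = 821.786 s.

821.8 s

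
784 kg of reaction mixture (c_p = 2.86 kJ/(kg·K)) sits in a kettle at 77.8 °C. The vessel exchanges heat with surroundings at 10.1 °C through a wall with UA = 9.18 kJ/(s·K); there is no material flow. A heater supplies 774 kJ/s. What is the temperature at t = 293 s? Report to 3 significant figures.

M c_p dT/dt = −UA(T − T_amb) + Q̇.
dT/dt = (T_ss − T)/τ with T_ss = T_amb + Q̇/UA = 10.1 + 774/9.18 = 94.414 °C, τ = M c_p/UA = 784·2.86/9.18 = 244.25 s.
Solution: T(t) = T_ss + (T₀ − T_ss) e^(−t/τ).
T(293) = 94.414 + (-16.614)·0.30132 = 89.408 °C.

89.4 °C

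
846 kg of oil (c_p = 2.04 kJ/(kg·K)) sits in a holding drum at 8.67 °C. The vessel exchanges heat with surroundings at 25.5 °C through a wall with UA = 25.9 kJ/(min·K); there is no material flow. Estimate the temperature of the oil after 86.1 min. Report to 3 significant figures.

20.9 °C

Energy balance: M c_p dT/dt = −UA(T − T_amb).
dT/dt = (T_ss − T)/τ with T_ss = T_amb = 25.500 °C, τ = M c_p/UA = 846·2.04/25.9 = 66.635 min.
T approaches T_ss exponentially: T(t) = T_ss + (T₀ − T_ss) e^(−t/τ).
T(86.1) = 25.500 + (-16.830)·0.27469 = 20.877 °C.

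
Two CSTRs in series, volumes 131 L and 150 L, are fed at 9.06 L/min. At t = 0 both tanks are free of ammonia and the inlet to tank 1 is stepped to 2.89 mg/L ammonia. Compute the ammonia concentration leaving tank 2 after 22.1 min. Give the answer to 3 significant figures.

Species balance on tank i: dCᵢ/dt = (Cᵢ₋₁ − Cᵢ)/τᵢ with τᵢ = Vᵢ/Q.
τ₁ = 131/9.06 = 14.459 min; τ₂ = 150/9.06 = 16.556 min.
Tank 1: C₁ = C_in(1 − e^(−t/τ₁)). Tank 2 (τ₁ ≠ τ₂): C₂ = C_in[1 − (τ₁ e^(−t/τ₁) − τ₂ e^(−t/τ₂))/(τ₁ − τ₂)].
At t = 22.1: e^(−t/τ₁) = 0.21687, e^(−t/τ₂) = 0.26320.
C₂ = 2.89·[1 − (14.459·0.21687 − 16.556·0.26320)/(-2.0971)] = 2.89·0.41739 = 1.2062 mg/L.

1.21 mg/L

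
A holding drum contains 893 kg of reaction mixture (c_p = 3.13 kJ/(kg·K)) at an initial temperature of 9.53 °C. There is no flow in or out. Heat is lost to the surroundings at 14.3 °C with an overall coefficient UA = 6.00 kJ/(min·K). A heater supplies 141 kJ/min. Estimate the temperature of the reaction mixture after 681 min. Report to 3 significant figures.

31.2 °C

Unsteady energy balance on the tank contents: M c_p dT/dt = −UA(T − T_amb) + Q̇.
dT/dt = (T_ss − T)/τ with T_ss = T_amb + Q̇/UA = 14.3 + 141/6.00 = 37.800 °C, τ = M c_p/UA = 893·3.13/6.00 = 465.85 min.
Integrating: T(t) = T_ss + (T₀ − T_ss) e^(−t/τ).
T(681) = 37.800 + (-28.270)·0.23181 = 31.247 °C.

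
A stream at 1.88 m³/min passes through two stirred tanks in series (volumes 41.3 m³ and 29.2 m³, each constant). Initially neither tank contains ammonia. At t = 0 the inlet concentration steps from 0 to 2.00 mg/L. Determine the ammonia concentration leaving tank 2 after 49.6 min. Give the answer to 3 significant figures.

1.48 mg/L

Each tank obeys Vᵢ dCᵢ/dt = Q(Cᵢ₋₁ − Cᵢ), so τᵢ = Vᵢ/Q.
τ₁ = 41.3/1.88 = 21.968 min; τ₂ = 29.2/1.88 = 15.532 min.
Tank 1: C₁ = C_in(1 − e^(−t/τ₁)). Tank 2 (τ₁ ≠ τ₂): C₂ = C_in[1 − (τ₁ e^(−t/τ₁) − τ₂ e^(−t/τ₂))/(τ₁ − τ₂)].
At t = 49.6: e^(−t/τ₁) = 0.10458, e^(−t/τ₂) = 0.041031.
C₂ = 2.00·[1 − (21.968·0.10458 − 15.532·0.041031)/(6.4362)] = 2.00·0.74207 = 1.4841 mg/L.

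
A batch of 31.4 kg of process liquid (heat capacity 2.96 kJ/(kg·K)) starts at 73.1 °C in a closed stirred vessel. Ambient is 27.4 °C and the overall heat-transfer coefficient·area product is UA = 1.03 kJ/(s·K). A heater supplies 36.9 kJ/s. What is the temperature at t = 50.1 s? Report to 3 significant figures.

Lumped-capacitance energy balance: M c_p dT/dt = UA(T_amb − T) + Q̇.
dT/dt = (T_ss − T)/τ with T_ss = T_amb + Q̇/UA = 27.4 + 36.9/1.03 = 63.225 °C, τ = M c_p/UA = 31.4·2.96/1.03 = 90.237 s.
Solution: T(t) = T_ss + (T₀ − T_ss) e^(−t/τ).
T(50.1) = 63.225 + (9.8748)·0.57395 = 68.893 °C.

68.9 °C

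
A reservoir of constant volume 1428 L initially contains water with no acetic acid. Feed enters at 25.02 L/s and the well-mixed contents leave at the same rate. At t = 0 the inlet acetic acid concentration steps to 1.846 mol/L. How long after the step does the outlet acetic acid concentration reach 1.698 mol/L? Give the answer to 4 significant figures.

144.0 s

Species balance: V dC/dt = Q(C_in − C) ⇒ τ = V/Q = 57.0743 s.
C(t) = C_in + (C₀ − C_in) e^(−t/τ). Set C = 1.698 and solve for t:
e^(−t/τ) = (C − C_in)/(C₀ − C_in) = (1.698 − 1.846)/(0 − 1.846) = 0.0801733
t = −τ ln(…) = 57.0743 × 2.52356 = 144.031 s.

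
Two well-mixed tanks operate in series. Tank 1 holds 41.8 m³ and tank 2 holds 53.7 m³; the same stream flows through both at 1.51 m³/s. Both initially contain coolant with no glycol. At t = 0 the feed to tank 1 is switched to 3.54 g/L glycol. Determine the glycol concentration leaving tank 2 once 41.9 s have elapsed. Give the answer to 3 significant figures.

Time constants: τᵢ = Vᵢ/Q for each well-mixed tank.
τ₁ = 41.8/1.51 = 27.682 s; τ₂ = 53.7/1.51 = 35.563 s.
Tank 1: C₁ = C_in(1 − e^(−t/τ₁)). Tank 2 (τ₁ ≠ τ₂): C₂ = C_in[1 − (τ₁ e^(−t/τ₁) − τ₂ e^(−t/τ₂))/(τ₁ − τ₂)].
At t = 41.9: e^(−t/τ₁) = 0.22011, e^(−t/τ₂) = 0.30783.
C₂ = 3.54·[1 − (27.682·0.22011 − 35.563·0.30783)/(-7.8808)] = 3.54·0.38404 = 1.3595 g/L.

1.36 g/L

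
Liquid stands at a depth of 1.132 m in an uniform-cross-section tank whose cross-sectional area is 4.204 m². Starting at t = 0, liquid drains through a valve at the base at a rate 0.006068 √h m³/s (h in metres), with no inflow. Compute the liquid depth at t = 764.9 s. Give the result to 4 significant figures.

With no inflow, A dh/dt = −0.006068 √h.
This is separable: 2 d(√h)/dt = −0.006068/A, so √h = √h₀ − (0.006068/(2A)) t.
√h = √1.132 − 0.006068·764.9/(2·4.204) = 1.06395 − 0.552023 = 0.511931.
h = 0.511931² = 0.262074 m.

0.2621 m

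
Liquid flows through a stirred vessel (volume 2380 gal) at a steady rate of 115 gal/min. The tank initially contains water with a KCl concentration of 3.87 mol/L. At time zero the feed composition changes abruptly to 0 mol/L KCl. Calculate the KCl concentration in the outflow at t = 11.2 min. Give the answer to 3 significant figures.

Species balance on the tank: V dC/dt = Q(C_in − C).
Rewrite as dC/dt + C/τ = C_in/τ, τ = V/Q = 20.696 min.
This is linear first-order; C(t) = C_in + (C₀ − C_in) e^(−t/τ).
C(11.2) = 0 + (3.87 − 0)·e^(−11.2/20.696) = 0 + (3.8700)·0.58206 = 2.2526 mol/L.

2.25 mol/L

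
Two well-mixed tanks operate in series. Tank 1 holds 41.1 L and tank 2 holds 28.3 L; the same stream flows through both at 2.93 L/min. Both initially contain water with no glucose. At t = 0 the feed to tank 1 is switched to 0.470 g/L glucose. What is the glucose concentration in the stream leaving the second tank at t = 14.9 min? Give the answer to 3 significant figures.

Species balance on tank i: dCᵢ/dt = (Cᵢ₋₁ − Cᵢ)/τᵢ with τᵢ = Vᵢ/Q.
τ₁ = 41.1/2.93 = 14.027 min; τ₂ = 28.3/2.93 = 9.6587 min.
Solving the cascade with C₁(0)=C₂(0)=0 gives C₂(t) = C_in[1 − (τ₁ e^(−t/τ₁) − τ₂ e^(−t/τ₂))/(τ₁ − τ₂)].
At t = 14.9: e^(−t/τ₁) = 0.34569, e^(−t/τ₂) = 0.21381.
C₂ = 0.470·[1 − (14.027·0.34569 − 9.6587·0.21381)/(4.3686)] = 0.470·0.36274 = 0.17049 g/L.

0.170 g/L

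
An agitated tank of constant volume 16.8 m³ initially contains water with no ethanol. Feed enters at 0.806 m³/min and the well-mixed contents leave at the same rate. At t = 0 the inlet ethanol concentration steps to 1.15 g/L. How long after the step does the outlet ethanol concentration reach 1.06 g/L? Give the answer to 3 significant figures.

Unsteady species balance (constant V, well mixed): V dC/dt = Q(C_in − C), so τ = V/Q = 20.844 min.
C(t) = C_in + (C₀ − C_in) e^(−t/τ). Set C = 1.06 and solve for t:
e^(−t/τ) = (C − C_in)/(C₀ − C_in) = (1.06 − 1.15)/(0 − 1.15) = 0.078261
t = −τ ln(…) = 20.844 × 2.5477 = 53.104 min.

53.1 min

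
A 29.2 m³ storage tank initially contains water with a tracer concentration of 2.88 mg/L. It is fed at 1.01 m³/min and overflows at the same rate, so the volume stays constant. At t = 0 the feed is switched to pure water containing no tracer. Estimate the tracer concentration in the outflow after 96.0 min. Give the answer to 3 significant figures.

Transient balance on the dissolved component: V dC/dt = Q(C_in − C).
Time constant τ = V/Q = 29.2/1.01 = 28.911 min.
C approaches C_in exponentially: C(t) = C_in + (C₀ − C_in) e^(−t/τ).
C(96.0) = 0 + (2.88 − 0)·e^(−96.0/28.911) = 0 + (2.8800)·0.036133 = 0.10406 mg/L.

0.104 mg/L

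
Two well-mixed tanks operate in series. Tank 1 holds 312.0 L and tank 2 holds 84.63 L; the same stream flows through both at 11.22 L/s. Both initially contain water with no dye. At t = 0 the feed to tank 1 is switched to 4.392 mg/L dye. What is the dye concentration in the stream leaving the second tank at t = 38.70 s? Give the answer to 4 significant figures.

Species balance on tank i: dCᵢ/dt = (Cᵢ₋₁ − Cᵢ)/τᵢ with τᵢ = Vᵢ/Q.
τ₁ = 312.0/11.22 = 27.8075 s; τ₂ = 84.63/11.22 = 7.54278 s.
Solving the cascade with C₁(0)=C₂(0)=0 gives C₂(t) = C_in[1 − (τ₁ e^(−t/τ₁) − τ₂ e^(−t/τ₂))/(τ₁ − τ₂)].
At t = 38.70: e^(−t/τ₁) = 0.248649, e^(−t/τ₂) = 0.00591222.
C₂ = 4.392·[1 − (27.8075·0.248649 − 7.54278·0.00591222)/(20.2647)] = 4.392·0.661001 = 2.90312 mg/L.

2.903 mg/L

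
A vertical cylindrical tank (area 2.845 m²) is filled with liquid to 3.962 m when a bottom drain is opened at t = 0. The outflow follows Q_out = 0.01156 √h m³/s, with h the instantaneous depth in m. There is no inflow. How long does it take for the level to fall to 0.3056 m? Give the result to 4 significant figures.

707.6 s

With no inflow, A dh/dt = −0.01156 √h.
This is separable: 2 d(√h)/dt = −0.01156/A, so √h = √h₀ − (0.01156/(2A)) t.
t = 2A(√h₀ − √h)/0.01156 = 2·2.845·(√3.962 − √0.3056)/0.01156
  = 5.69000 × (1.99048 − 0.552811) / 0.01156 = 707.640 s.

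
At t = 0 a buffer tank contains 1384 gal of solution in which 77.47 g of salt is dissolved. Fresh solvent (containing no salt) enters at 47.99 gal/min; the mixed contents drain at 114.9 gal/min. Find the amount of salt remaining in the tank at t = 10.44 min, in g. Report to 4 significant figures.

23.18 g

Let m(t) be the amount of salt. Volume: V(t) = V₀ + (Q_in − Q_out) t = 1384 − 66.9100 t; V(10.44) = 685.460 gal.
No salt enters, so dm/dt = −Q_out · (m/V).
Separate: dm/m = −Q_out dt/V(t) ⇒ ln(m/m₀) = −(Q_out/(Q_in−Q_out)) ln(V/V₀).
m = m₀ (V₀/V)^(Q_out/(Q_in−Q_out)) = 77.47 × (1384/685.460)^(-1.71723) = 23.1800 g.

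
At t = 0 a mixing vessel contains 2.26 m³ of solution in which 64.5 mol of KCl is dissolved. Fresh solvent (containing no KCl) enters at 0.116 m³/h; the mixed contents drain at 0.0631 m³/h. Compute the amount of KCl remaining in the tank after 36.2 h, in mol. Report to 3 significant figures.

31.0 mol

Let m(t) be the amount of KCl. Volume: V(t) = V₀ + (Q_in − Q_out) t = 2.26 + 0.052900 t; V(36.2) = 4.1750 m³.
Species balance (pure solvent in): dm/dt = −Q_out · m/V(t).
Separate: dm/m = −Q_out dt/V(t) ⇒ ln(m/m₀) = −(Q_out/(Q_in−Q_out)) ln(V/V₀).
m = m₀ (V₀/V)^(Q_out/(Q_in−Q_out)) = 64.5 × (2.26/4.1750)^(1.1928) = 31.018 mol.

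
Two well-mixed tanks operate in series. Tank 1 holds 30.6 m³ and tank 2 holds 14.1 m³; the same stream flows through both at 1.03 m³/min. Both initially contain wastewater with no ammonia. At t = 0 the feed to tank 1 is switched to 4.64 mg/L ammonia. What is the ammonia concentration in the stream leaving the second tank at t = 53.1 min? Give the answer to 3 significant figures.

3.28 mg/L

Species balance on tank i: dCᵢ/dt = (Cᵢ₋₁ − Cᵢ)/τᵢ with τᵢ = Vᵢ/Q.
τ₁ = 30.6/1.03 = 29.709 min; τ₂ = 14.1/1.03 = 13.689 min.
Tank 1: C₁ = C_in(1 − e^(−t/τ₁)). Tank 2 (τ₁ ≠ τ₂): C₂ = C_in[1 − (τ₁ e^(−t/τ₁) − τ₂ e^(−t/τ₂))/(τ₁ − τ₂)].
At t = 53.1: e^(−t/τ₁) = 0.16740, e^(−t/τ₂) = 0.020673.
C₂ = 4.64·[1 − (29.709·0.16740 − 13.689·0.020673)/(16.019)] = 4.64·0.70721 = 3.2815 mg/L.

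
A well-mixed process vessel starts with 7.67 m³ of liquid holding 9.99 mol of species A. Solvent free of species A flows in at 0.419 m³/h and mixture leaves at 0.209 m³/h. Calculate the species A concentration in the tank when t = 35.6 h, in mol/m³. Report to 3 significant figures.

Total volume: dV/dt = Q_in − Q_out = 0.21000 m³/h, so V(t) = 7.67 + 0.21000 t and V(35.6) = 15.146 m³.
Species balance (pure solvent in): dm/dt = −Q_out · m/V(t).
dm/m = −Q_out dt/(V₀ + 0.21000 t); integrating gives ln(m/m₀) = −(Q_out/(Q_in−Q_out)) ln(V/V₀).
m = m₀ (V₀/V)^(Q_out/(Q_in−Q_out)) = 9.99 × (7.67/15.146)^(0.99524) = 5.0754 mol.
C = m/V = 5.0754/15.146 = 0.33510 mol/m³.

0.335 mol/m³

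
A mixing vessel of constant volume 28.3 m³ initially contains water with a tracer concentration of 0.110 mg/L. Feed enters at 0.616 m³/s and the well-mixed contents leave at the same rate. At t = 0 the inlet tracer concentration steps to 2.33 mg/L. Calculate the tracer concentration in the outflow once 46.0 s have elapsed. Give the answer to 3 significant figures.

Unsteady species balance (constant V, well mixed): V dC/dt = Q(C_in − C).
So dC/dt = (C_in − C)/τ with τ = V/Q = 28.3/0.616 = 45.942 s.
This is linear first-order; C(t) = C_in + (C₀ − C_in) e^(−t/τ).
C(46.0) = 2.33 + (0.110 − 2.33)·e^(−46.0/45.942) = 2.33 + (-2.2200)·0.36741 = 1.5143 mg/L.

1.51 mg/L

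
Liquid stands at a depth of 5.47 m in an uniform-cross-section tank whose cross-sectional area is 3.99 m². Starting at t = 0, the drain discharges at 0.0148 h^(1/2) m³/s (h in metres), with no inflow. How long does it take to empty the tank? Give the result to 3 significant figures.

1260 s

With no inflow, A dh/dt = −0.0148 √h.
∫ h^(−1/2) dh = −(0.0148/A) ∫ dt, giving 2√h = 2√h₀ − (0.0148/A) t.
Tank is empty when √h = 0: t_empty = 2A√h₀/0.0148.
t_empty = 2·3.99·√5.47/0.0148 = 7.9800·2.3388/0.0148 = 1261.1 s.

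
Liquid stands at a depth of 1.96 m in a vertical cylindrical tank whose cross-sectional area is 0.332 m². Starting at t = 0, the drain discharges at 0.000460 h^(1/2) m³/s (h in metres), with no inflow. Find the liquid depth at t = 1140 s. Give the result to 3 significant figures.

Volume balance on the tank: A dh/dt = −0.000460 √h.
This is separable: 2 d(√h)/dt = −0.000460/A, so √h = √h₀ − (0.000460/(2A)) t.
√h = √1.96 − 0.000460·1140/(2·0.332) = 1.4000 − 0.78976 = 0.61024.
h = 0.61024² = 0.37239 m.

0.372 m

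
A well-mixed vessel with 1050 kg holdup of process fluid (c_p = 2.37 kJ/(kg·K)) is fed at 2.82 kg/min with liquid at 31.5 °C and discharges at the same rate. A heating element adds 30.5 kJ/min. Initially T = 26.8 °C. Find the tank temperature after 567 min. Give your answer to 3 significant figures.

Energy balance: M c_p dT/dt = ṁ c_p (T_in − T) + 30.5.
Rearrange: dT/dt = (T_ss − T)/τ with τ = M/ṁ = 372.34 min and T_ss = T_in + Q̇/(ṁ c_p) = 36.064 °C.
Integrating: T(t) = T_ss + (T₀ − T_ss) e^(−t/τ).
T(567) = 36.064 + (-9.2635)·e^(−567/372.34) = 36.064 + (-9.2635)·0.21810 = 34.043 °C.

34.0 °C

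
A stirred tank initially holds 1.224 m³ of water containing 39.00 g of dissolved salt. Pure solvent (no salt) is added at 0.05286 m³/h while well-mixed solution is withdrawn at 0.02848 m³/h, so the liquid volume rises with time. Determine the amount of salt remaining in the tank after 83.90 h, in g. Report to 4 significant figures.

Total volume: dV/dt = Q_in − Q_out = 0.0243800 m³/h, so V(t) = 1.224 + 0.0243800 t and V(83.90) = 3.26948 m³.
Species balance (pure solvent in): dm/dt = −Q_out · m/V(t).
Separate: dm/m = −Q_out dt/V(t) ⇒ ln(m/m₀) = −(Q_out/(Q_in−Q_out)) ln(V/V₀).
m = m₀ (V₀/V)^(Q_out/(Q_in−Q_out)) = 39.00 × (1.224/3.26948)^(1.16817) = 12.3768 g.

12.38 g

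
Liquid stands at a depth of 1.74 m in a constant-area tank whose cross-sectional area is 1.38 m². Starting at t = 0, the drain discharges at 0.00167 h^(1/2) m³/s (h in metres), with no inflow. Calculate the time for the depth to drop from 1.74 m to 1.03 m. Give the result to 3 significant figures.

A dh/dt = −Q_out = −0.00167 √h.
Separate and integrate: 2(√h − √h₀) = −(0.00167/A) t.
t = 2A(√h₀ − √h)/0.00167 = 2·1.38·(√1.74 − √1.03)/0.00167
  = 2.7600 × (1.3191 − 1.0149) / 0.00167 = 502.75 s.

503 s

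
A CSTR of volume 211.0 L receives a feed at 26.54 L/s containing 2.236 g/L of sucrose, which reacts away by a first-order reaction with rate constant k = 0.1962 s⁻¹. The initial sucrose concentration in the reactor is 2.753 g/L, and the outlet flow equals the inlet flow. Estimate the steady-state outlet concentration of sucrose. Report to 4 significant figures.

0.8735 g/L

Species balance: V dC/dt = Q C_in − Q C − k V C.
At steady state: 0 = Q C_in − (Q + kV) C_ss, so C_ss = Q C_in/(Q + kV).
C_ss = 26.54·2.236/(26.54 + 0.1962·211.0) = 59.3434/67.9382 = 0.873491 g/L.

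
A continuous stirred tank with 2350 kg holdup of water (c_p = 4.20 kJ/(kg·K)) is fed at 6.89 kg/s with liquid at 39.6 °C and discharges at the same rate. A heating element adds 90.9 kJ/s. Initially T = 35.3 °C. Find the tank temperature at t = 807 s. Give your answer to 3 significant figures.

42.0 °C

Energy balance: M c_p dT/dt = ṁ c_p (T_in − T) + 90.9.
Rearrange: dT/dt = (T_ss − T)/τ with τ = M/ṁ = 341.07 s and T_ss = T_in + Q̇/(ṁ c_p) = 42.741 °C.
This is linear first-order; T(t) = T_ss + (T₀ − T_ss) e^(−t/τ).
T(807) = 42.741 + (-7.4412)·e^(−807/341.07) = 42.741 + (-7.4412)·0.093850 = 42.043 °C.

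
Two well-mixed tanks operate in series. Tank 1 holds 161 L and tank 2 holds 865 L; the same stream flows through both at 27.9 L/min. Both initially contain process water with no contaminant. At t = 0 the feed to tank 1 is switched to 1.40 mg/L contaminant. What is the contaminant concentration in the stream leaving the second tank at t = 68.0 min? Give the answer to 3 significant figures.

1.21 mg/L

Species balance on tank i: dCᵢ/dt = (Cᵢ₋₁ − Cᵢ)/τᵢ with τᵢ = Vᵢ/Q.
τ₁ = 161/27.9 = 5.7706 min; τ₂ = 865/27.9 = 31.004 min.
Solving the cascade with C₁(0)=C₂(0)=0 gives C₂(t) = C_in[1 − (τ₁ e^(−t/τ₁) − τ₂ e^(−t/τ₂))/(τ₁ − τ₂)].
At t = 68.0: e^(−t/τ₁) = 7.6267e-06, e^(−t/τ₂) = 0.11155.
C₂ = 1.40·[1 − (5.7706·7.6267e-06 − 31.004·0.11155)/(-25.233)] = 1.40·0.86294 = 1.2081 mg/L.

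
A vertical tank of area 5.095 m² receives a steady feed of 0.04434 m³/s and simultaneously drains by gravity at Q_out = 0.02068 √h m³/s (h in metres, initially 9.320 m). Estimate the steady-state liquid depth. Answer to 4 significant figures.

A dh/dt = Q_in − 0.02068 √h. Steady state requires inflow = outflow:
Q_in = 0.02068 √h_ss ⇒ √h_ss = 0.04434/0.02068 = 2.14410.
h_ss = 2.14410² = 4.59717 m. (Since h₀ = 9.320 m > h_ss, the level will fall toward this value.)

4.597 m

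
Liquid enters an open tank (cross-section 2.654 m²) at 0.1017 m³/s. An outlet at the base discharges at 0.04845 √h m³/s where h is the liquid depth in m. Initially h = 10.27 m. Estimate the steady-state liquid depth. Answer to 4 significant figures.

Level balance: A dh/dt = 0.1017 − 0.04845 √h. Setting dh/dt = 0:
Q_in = 0.04845 √h_ss ⇒ √h_ss = 0.1017/0.04845 = 2.09907.
h_ss = 2.09907² = 4.40610 m. (Since h₀ = 10.27 m > h_ss, the level will fall toward this value.)

4.406 m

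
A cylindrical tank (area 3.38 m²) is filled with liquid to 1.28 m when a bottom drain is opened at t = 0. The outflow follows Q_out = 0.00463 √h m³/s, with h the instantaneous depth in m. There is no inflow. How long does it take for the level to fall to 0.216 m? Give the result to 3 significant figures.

973 s

Mass balance (ρ constant): A dh/dt = −0.00463 √h.
∫ h^(−1/2) dh = −(0.00463/A) ∫ dt, giving 2√h = 2√h₀ − (0.00463/A) t.
t = 2A(√h₀ − √h)/0.00463 = 2·3.38·(√1.28 − √0.216)/0.00463
  = 6.7600 × (1.1314 − 0.46476) / 0.00463 = 973.28 s.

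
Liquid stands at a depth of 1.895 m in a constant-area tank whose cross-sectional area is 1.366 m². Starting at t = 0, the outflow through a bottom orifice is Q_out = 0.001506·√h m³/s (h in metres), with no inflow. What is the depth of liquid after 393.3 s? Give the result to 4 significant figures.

1.345 m

A dh/dt = −Q_out = −0.001506 √h.
This is separable: 2 d(√h)/dt = −0.001506/A, so √h = √h₀ − (0.001506/(2A)) t.
√h = √1.895 − 0.001506·393.3/(2·1.366) = 1.37659 − 0.216804 = 1.15979.
h = 1.15979² = 1.34510 m.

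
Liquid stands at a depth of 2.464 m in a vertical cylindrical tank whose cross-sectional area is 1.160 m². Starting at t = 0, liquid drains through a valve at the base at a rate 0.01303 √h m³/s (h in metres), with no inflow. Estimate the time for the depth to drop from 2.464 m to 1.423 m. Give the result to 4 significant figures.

Accumulation of liquid (constant cross-section A): A dh/dt = −0.01303 √h.
Separate and integrate: 2(√h − √h₀) = −(0.01303/A) t.
t = 2A(√h₀ − √h)/0.01303 = 2·1.160·(√2.464 − √1.423)/0.01303
  = 2.32000 × (1.56971 − 1.19290) / 0.01303 = 67.0926 s.

67.09 s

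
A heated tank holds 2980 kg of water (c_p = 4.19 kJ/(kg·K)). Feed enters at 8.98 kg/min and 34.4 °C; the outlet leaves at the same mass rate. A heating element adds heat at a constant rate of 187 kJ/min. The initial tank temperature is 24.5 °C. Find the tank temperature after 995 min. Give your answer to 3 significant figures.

38.6 °C

Heat balance on the well-mixed liquid: M c_p dT/dt = ṁ c_p (T_in − T) + 187.
τ = M/ṁ = 331.85 min; T_ss = T_in + Q̇/(ṁ c_p) = 34.4 + 187/(8.98·4.19) = 39.370 °C.
Integrating: T(t) = T_ss + (T₀ − T_ss) e^(−t/τ).
T(995) = 39.370 + (-14.870)·e^(−995/331.85) = 39.370 + (-14.870)·0.049869 = 38.628 °C.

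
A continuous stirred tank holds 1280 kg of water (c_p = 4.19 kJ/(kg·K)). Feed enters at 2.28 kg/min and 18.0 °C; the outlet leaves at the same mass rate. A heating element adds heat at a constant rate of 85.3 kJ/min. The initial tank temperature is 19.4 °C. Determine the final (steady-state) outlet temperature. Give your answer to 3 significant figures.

26.9 °C

Unsteady energy balance on the tank contents: M c_p dT/dt = ṁ c_p (T_in − T) + 85.3.
At steady state dT/dt = 0 ⇒ T_ss = T_in + Q̇/(ṁ c_p) = 18.0 + 85.3/(2.28·4.19) = 26.929 °C.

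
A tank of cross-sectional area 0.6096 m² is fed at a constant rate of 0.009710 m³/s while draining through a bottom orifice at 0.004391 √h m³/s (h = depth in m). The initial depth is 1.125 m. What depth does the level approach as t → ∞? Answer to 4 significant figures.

4.890 m

Level balance: A dh/dt = 0.009710 − 0.004391 √h. Setting dh/dt = 0:
Q_in = 0.004391 √h_ss ⇒ √h_ss = 0.009710/0.004391 = 2.21134.
h_ss = 2.21134² = 4.89003 m. (Since h₀ = 1.125 m < h_ss, the level will rise toward this value.)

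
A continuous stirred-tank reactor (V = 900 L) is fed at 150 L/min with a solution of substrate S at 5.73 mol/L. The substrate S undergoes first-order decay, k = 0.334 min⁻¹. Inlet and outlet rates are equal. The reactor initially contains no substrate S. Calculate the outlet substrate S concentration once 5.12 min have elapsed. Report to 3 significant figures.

1.76 mol/L

Accumulation = in − out − consumed: V dC/dt = Q C_in − Q C − k V C.
dC/dt = (Q/V) C_in − (Q/V + k) C; effective rate a = Q/V + k = 0.16667 + 0.334 = 0.50067 min⁻¹.
C_ss = Q C_in/(Q + kV) = 1.9075 mol/L; C(t) = C_ss + (C₀ − C_ss) e^(−a t).
C(5.12) = 1.9075 + (-1.9075)·e^(−0.50067·5.12) = 1.9075 + (-1.9075)·0.077041 = 1.7605 mol/L.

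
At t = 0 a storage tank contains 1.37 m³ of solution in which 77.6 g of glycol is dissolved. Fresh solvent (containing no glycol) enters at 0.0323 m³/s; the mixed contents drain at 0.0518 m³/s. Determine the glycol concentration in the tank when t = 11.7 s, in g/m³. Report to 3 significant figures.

Let m(t) be the amount of glycol. Volume: V(t) = V₀ + (Q_in − Q_out) t = 1.37 − 0.019500 t; V(11.7) = 1.1419 m³.
Species balance (pure solvent in): dm/dt = −Q_out · m/V(t).
dm/m = −Q_out dt/(V₀ − 0.019500 t); integrating gives ln(m/m₀) = −(Q_out/(Q_in−Q_out)) ln(V/V₀).
m = m₀ (V₀/V)^(Q_out/(Q_in−Q_out)) = 77.6 × (1.37/1.1419)^(-2.6564) = 47.831 g.
C = m/V = 47.831/1.1419 = 41.889 g/m³.

41.9 g/m³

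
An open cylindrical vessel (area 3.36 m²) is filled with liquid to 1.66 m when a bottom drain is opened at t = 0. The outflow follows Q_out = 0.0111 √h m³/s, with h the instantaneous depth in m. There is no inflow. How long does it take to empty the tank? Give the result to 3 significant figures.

780 s

A dh/dt = −Q_out = −0.0111 √h.
Separate and integrate: 2(√h − √h₀) = −(0.0111/A) t.
Tank is empty when √h = 0: t_empty = 2A√h₀/0.0111.
t_empty = 2·3.36·√1.66/0.0111 = 6.7200·1.2884/0.0111 = 780.01 s.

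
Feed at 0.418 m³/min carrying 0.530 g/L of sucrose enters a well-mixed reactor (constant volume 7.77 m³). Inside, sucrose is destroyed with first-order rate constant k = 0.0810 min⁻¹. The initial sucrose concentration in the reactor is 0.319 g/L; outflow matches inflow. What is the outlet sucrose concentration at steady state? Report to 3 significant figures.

Species balance: V dC/dt = Q C_in − Q C − k V C.
Steady state (dC/dt = 0): C_ss = Q C_in/(Q + kV) = C_in/(1 + kV/Q).
C_ss = 0.418·0.530/(0.418 + 0.0810·7.77) = 0.22154/1.0474 = 0.21152 g/L.

0.212 g/L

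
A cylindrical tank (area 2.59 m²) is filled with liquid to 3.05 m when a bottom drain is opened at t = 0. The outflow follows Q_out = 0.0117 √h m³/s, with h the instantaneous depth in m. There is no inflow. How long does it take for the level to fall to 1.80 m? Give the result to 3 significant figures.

Accumulation of liquid (constant cross-section A): A dh/dt = −0.0117 √h.
This is separable: 2 d(√h)/dt = −0.0117/A, so √h = √h₀ − (0.0117/(2A)) t.
t = 2A(√h₀ − √h)/0.0117 = 2·2.59·(√3.05 − √1.80)/0.0117
  = 5.1800 × (1.7464 − 1.3416) / 0.0117 = 179.21 s.

179 s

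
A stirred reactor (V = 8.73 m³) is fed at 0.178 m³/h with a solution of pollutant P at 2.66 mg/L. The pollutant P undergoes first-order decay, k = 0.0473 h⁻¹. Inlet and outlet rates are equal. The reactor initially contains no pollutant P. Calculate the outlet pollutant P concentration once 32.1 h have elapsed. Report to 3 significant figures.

Species balance: V dC/dt = Q C_in − Q C − k V C.
dC/dt = (Q/V) C_in − (Q/V + k) C; effective rate a = Q/V + k = 0.020389 + 0.0473 = 0.067689 h⁻¹.
C_ss = Q C_in/(Q + kV) = 0.80125 mg/L; C(t) = C_ss + (C₀ − C_ss) e^(−a t).
C(32.1) = 0.80125 + (-0.80125)·e^(−0.067689·32.1) = 0.80125 + (-0.80125)·0.11385 = 0.71002 mg/L.

0.710 mg/L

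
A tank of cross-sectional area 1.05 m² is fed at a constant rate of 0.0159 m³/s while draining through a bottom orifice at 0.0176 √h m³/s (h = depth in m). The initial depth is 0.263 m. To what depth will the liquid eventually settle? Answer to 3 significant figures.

A dh/dt = Q_in − 0.0176 √h. Steady state requires inflow = outflow:
Q_in = 0.0176 √h_ss ⇒ √h_ss = 0.0159/0.0176 = 0.90341.
h_ss = 0.90341² = 0.81615 m. (Since h₀ = 0.263 m < h_ss, the level will rise toward this value.)

0.816 m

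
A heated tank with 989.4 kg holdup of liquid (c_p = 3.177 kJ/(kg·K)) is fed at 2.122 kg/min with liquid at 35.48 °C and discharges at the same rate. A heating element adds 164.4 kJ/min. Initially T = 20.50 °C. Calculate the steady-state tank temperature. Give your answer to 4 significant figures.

M c_p dT/dt = ṁ c_p (T_in − T) + Q̇.
At steady state dT/dt = 0 ⇒ T_ss = T_in + Q̇/(ṁ c_p) = 35.48 + 164.4/(2.122·3.177) = 59.8659 °C.

59.87 °C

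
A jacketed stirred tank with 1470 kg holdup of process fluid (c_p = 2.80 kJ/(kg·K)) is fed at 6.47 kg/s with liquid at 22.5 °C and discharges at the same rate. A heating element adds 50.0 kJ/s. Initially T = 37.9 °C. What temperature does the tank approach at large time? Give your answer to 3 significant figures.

M c_p dT/dt = ṁ c_p (T_in − T) + Q̇.
At steady state dT/dt = 0 ⇒ T_ss = T_in + Q̇/(ṁ c_p) = 22.5 + 50.0/(6.47·2.80) = 25.260 °C.

25.3 °C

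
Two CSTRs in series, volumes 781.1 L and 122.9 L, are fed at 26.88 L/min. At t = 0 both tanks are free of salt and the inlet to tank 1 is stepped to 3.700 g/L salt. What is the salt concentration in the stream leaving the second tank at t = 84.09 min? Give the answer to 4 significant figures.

3.457 g/L

Time constants: τᵢ = Vᵢ/Q for each well-mixed tank.
τ₁ = 781.1/26.88 = 29.0588 min; τ₂ = 122.9/26.88 = 4.57217 min.
Solving the cascade with C₁(0)=C₂(0)=0 gives C₂(t) = C_in[1 − (τ₁ e^(−t/τ₁) − τ₂ e^(−t/τ₂))/(τ₁ − τ₂)].
At t = 84.09: e^(−t/τ₁) = 0.0553660, e^(−t/τ₂) = 1.02941e-08.
C₂ = 3.700·[1 − (29.0588·0.0553660 − 4.57217·1.02941e-08)/(24.4866)] = 3.700·0.934296 = 3.45690 g/L.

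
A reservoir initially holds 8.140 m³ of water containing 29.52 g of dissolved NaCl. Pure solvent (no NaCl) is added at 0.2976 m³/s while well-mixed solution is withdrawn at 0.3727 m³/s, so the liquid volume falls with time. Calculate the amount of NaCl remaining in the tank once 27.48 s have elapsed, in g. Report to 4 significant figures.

Total volume: dV/dt = Q_in − Q_out = -0.0751000 m³/s, so V(t) = 8.140 − 0.0751000 t and V(27.48) = 6.07625 m³.
Solute balance: dm/dt = 0 − Q_out C = −Q_out m/V(t).
dm/m = −Q_out dt/(V₀ − 0.0751000 t); integrating gives ln(m/m₀) = −(Q_out/(Q_in−Q_out)) ln(V/V₀).
m = m₀ (V₀/V)^(Q_out/(Q_in−Q_out)) = 29.52 × (8.140/6.07625)^(-4.96272) = 6.91684 g.

6.917 g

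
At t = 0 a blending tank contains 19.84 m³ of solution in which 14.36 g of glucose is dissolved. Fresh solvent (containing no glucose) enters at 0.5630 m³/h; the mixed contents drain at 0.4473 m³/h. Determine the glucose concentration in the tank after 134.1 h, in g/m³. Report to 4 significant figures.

0.04352 g/m³

Let m(t) be the amount of glucose. Volume: V(t) = V₀ + (Q_in − Q_out) t = 19.84 + 0.115700 t; V(134.1) = 35.3554 m³.
No glucose enters, so dm/dt = −Q_out · (m/V).
dm/m = −Q_out dt/(V₀ + 0.115700 t); integrating gives ln(m/m₀) = −(Q_out/(Q_in−Q_out)) ln(V/V₀).
m = m₀ (V₀/V)^(Q_out/(Q_in−Q_out)) = 14.36 × (19.84/35.3554)^(3.86603) = 1.53856 g.
C = m/V = 1.53856/35.3554 = 0.0435169 g/m³.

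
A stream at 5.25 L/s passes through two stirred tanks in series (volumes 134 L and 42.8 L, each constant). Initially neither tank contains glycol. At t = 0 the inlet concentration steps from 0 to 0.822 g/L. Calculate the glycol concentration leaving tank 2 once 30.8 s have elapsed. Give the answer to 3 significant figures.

0.469 g/L

Each tank obeys Vᵢ dCᵢ/dt = Q(Cᵢ₋₁ − Cᵢ), so τᵢ = Vᵢ/Q.
τ₁ = 134/5.25 = 25.524 s; τ₂ = 42.8/5.25 = 8.1524 s.
Tank 1: C₁ = C_in(1 − e^(−t/τ₁)). Tank 2 (τ₁ ≠ τ₂): C₂ = C_in[1 − (τ₁ e^(−t/τ₁) − τ₂ e^(−t/τ₂))/(τ₁ − τ₂)].
At t = 30.8: e^(−t/τ₁) = 0.29918, e^(−t/τ₂) = 0.022868.
C₂ = 0.822·[1 − (25.524·0.29918 − 8.1524·0.022868)/(17.371)] = 0.822·0.57115 = 0.46949 g/L.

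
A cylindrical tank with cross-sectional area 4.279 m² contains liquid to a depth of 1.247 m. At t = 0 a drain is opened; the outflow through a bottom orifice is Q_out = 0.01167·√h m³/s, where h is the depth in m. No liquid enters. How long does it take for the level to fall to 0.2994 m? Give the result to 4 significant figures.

417.6 s

With no inflow, A dh/dt = −0.01167 √h.
This is separable: 2 d(√h)/dt = −0.01167/A, so √h = √h₀ − (0.01167/(2A)) t.
t = 2A(√h₀ − √h)/0.01167 = 2·4.279·(√1.247 − √0.2994)/0.01167
  = 8.55800 × (1.11669 − 0.547175) / 0.01167 = 417.646 s.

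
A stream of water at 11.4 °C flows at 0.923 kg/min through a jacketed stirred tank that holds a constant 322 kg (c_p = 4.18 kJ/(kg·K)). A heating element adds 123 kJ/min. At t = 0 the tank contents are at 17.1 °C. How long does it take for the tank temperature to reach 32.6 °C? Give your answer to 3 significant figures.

313 min

Heat balance on the well-mixed liquid: M c_p dT/dt = ṁ c_p (T_in − T) + 123.
τ = M/ṁ = 348.86 min; T_ss = T_in + Q̇/(ṁ c_p) = 43.281 °C.
T(t) = T_ss + (T₀ − T_ss) e^(−t/τ). Set T = 32.6:
e^(−t/τ) = (32.6 − 43.281)/(17.1 − 43.281) = 0.40796
t = −348.86 · ln(0.40796) = 312.79 min.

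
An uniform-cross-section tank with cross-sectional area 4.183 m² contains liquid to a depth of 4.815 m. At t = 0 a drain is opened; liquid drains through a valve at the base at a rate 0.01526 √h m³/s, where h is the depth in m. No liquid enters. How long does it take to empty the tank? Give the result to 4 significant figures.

1203 s

With no inflow, A dh/dt = −0.01526 √h.
∫ h^(−1/2) dh = −(0.01526/A) ∫ dt, giving 2√h = 2√h₀ − (0.01526/A) t.
Tank is empty when √h = 0: t_empty = 2A√h₀/0.01526.
t_empty = 2·4.183·√4.815/0.01526 = 8.36600·2.19431/0.01526 = 1202.99 s.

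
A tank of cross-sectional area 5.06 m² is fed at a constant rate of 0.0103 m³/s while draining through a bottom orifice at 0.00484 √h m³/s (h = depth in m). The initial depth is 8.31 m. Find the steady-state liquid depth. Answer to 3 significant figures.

Mass balance (ρ constant): A dh/dt = Q_in − 0.00484 √h. At steady state dh/dt = 0:
Q_in = 0.00484 √h_ss ⇒ √h_ss = 0.0103/0.00484 = 2.1281.
h_ss = 2.1281² = 4.5288 m. (Since h₀ = 8.31 m > h_ss, the level will fall toward this value.)

4.53 m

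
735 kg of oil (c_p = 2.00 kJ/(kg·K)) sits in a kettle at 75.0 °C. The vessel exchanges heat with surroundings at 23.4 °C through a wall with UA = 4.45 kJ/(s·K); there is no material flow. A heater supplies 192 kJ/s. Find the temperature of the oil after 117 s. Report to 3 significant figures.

M c_p dT/dt = −UA(T − T_amb) + Q̇.
dT/dt = (T_ss − T)/τ with T_ss = T_amb + Q̇/UA = 23.4 + 192/4.45 = 66.546 °C, τ = M c_p/UA = 735·2.00/4.45 = 330.34 s.
Integrating: T(t) = T_ss + (T₀ − T_ss) e^(−t/τ).
T(117) = 66.546 + (8.4539)·0.70175 = 72.479 °C.

72.5 °C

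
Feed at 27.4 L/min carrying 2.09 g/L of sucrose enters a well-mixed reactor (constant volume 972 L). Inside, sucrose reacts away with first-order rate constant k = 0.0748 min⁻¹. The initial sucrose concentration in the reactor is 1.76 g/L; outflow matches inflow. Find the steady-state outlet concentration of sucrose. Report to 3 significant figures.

Species balance: V dC/dt = Q C_in − Q C − k V C.
At steady state: 0 = Q C_in − (Q + kV) C_ss, so C_ss = Q C_in/(Q + kV).
C_ss = 27.4·2.09/(27.4 + 0.0748·972) = 57.266/100.11 = 0.57206 g/L.

0.572 g/L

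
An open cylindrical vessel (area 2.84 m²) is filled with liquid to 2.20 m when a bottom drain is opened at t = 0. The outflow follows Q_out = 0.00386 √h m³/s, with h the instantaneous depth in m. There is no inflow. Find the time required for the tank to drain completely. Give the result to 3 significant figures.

Mass balance (ρ constant): A dh/dt = −0.00386 √h.
Separate and integrate: 2(√h − √h₀) = −(0.00386/A) t.
Tank is empty when √h = 0: t_empty = 2A√h₀/0.00386.
t_empty = 2·2.84·√2.20/0.00386 = 5.6800·1.4832/0.00386 = 2182.6 s.

2180 s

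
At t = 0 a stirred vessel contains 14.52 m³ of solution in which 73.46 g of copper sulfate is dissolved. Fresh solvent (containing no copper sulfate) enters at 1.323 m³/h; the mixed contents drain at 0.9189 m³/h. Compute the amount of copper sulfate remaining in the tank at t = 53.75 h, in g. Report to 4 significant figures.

Total volume: dV/dt = Q_in − Q_out = 0.404100 m³/h, so V(t) = 14.52 + 0.404100 t and V(53.75) = 36.2404 m³.
Species balance (pure solvent in): dm/dt = −Q_out · m/V(t).
Separate: dm/m = −Q_out dt/V(t) ⇒ ln(m/m₀) = −(Q_out/(Q_in−Q_out)) ln(V/V₀).
m = m₀ (V₀/V)^(Q_out/(Q_in−Q_out)) = 73.46 × (14.52/36.2404)^(2.27394) = 9.17871 g.

9.179 g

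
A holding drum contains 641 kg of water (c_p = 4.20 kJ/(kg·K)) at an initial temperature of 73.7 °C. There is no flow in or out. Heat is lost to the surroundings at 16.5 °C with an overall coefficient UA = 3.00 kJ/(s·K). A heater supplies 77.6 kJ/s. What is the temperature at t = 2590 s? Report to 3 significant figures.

44.1 °C

M c_p dT/dt = −UA(T − T_amb) + Q̇.
dT/dt = (T_ss − T)/τ with T_ss = T_amb + Q̇/UA = 16.5 + 77.6/3.00 = 42.367 °C, τ = M c_p/UA = 641·4.20/3.00 = 897.40 s.
Integrating: T(t) = T_ss + (T₀ − T_ss) e^(−t/τ).
T(2590) = 42.367 + (31.333)·0.055793 = 44.115 °C.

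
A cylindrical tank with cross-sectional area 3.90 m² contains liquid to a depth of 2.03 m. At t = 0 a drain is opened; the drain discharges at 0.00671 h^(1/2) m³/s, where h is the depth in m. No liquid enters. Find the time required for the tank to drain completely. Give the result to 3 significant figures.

A dh/dt = −Q_out = −0.00671 √h.
∫ h^(−1/2) dh = −(0.00671/A) ∫ dt, giving 2√h = 2√h₀ − (0.00671/A) t.
Set h = 0: 2√h₀ = (0.00671/A) t_empty ⇒ t_empty = 2A√h₀/0.00671.
t_empty = 2·3.90·√2.03/0.00671 = 7.8000·1.4248/0.00671 = 1656.2 s.

1660 s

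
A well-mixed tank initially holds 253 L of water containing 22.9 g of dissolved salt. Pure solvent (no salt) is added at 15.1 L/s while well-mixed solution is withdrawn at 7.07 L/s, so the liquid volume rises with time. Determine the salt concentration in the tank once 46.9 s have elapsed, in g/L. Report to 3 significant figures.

Total volume: dV/dt = Q_in − Q_out = 8.0300 L/s, so V(t) = 253 + 8.0300 t and V(46.9) = 629.61 L.
Solute balance: dm/dt = 0 − Q_out C = −Q_out m/V(t).
Separate: dm/m = −Q_out dt/V(t) ⇒ ln(m/m₀) = −(Q_out/(Q_in−Q_out)) ln(V/V₀).
m = m₀ (V₀/V)^(Q_out/(Q_in−Q_out)) = 22.9 × (253/629.61)^(0.88045) = 10.262 g.
C = m/V = 10.262/629.61 = 0.016299 g/L.

0.0163 g/L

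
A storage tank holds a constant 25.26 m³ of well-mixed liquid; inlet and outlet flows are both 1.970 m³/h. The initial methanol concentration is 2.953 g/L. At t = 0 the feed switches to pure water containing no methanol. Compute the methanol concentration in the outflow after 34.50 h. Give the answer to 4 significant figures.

0.2003 g/L

Unsteady species balance (constant V, well mixed): V dC/dt = Q(C_in − C).
Time constant τ = V/Q = 25.26/1.970 = 12.8223 h.
Integrating: C(t) = C_in + (C₀ − C_in) e^(−t/τ).
C(34.50) = 0 + (2.953 − 0)·e^(−34.50/12.8223) = 0 + (2.95300)·0.0678390 = 0.200329 g/L.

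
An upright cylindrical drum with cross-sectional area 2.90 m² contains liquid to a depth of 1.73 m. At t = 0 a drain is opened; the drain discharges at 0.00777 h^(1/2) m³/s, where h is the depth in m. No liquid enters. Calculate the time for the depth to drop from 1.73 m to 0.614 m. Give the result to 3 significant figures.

397 s

Mass balance (ρ constant): A dh/dt = −0.00777 √h.
Separate and integrate: 2(√h − √h₀) = −(0.00777/A) t.
t = 2A(√h₀ − √h)/0.00777 = 2·2.90·(√1.73 − √0.614)/0.00777
  = 5.8000 × (1.3153 − 0.78358) / 0.00777 = 396.90 s.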